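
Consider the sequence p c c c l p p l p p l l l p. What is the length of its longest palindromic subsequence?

Using dp[i][j] = 2 + dp[i+1][j−1] if the ends match, else max(dp[i+1][j], dp[i][j−1]):
dp[1][14] = 9. A witness is plpplpplp at positions 1,5,6,7,8,9,10,13,14.

9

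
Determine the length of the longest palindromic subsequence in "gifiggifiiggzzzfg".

One longest palindromic subsequence is gfggiiiggfg (positions 1,3,5,6,7,9,10,11,12,16,17); it reads the same forward and backward, and the interval DP gives dp[1][17] = 11.

11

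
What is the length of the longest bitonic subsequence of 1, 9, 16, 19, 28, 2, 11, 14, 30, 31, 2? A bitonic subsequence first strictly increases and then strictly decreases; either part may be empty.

One longest bitonic subsequence is 1, 9, 16, 19, 28, 30, 31, 2 (positions 1,2,3,4,5,9,10,11): it rises to 31 then falls. Length 8 is optimal.

8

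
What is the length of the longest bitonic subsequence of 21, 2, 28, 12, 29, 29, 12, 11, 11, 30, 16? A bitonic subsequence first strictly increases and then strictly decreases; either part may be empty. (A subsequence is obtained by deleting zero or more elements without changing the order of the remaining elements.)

One longest bitonic subsequence is 21, 28, 29, 12, 11 (positions 1,3,5,7,9): it rises to 29 then falls. Length 5 is optimal.

5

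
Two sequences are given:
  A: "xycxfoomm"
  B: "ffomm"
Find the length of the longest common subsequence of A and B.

A longest common subsequence is fomm (length 4); the LCS DP confirms no longer common subsequence exists.

4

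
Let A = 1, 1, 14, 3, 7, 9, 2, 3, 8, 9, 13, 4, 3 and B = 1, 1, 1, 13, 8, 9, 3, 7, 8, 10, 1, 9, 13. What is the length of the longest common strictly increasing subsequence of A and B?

6

A longest common strictly increasing subsequence is 1, 3, 7, 8, 9, 13 (length 6); it appears in order in both A and B, and no longer such subsequence exists.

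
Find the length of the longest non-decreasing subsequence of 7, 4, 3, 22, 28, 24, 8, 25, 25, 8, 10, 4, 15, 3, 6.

5

One longest non-decreasing subsequence is 7, 22, 24, 25, 25 (positions 1,4,6,8,9), of length 5; no longer one exists.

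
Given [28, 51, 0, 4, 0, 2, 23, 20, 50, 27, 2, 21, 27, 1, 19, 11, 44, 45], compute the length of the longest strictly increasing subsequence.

One longest increasing subsequence is 0, 4, 20, 21, 27, 44, 45 (positions 3,4,8,12,13,17,18), of length 7; no longer one exists.

7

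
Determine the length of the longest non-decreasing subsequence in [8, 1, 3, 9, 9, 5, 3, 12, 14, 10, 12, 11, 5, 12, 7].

7

Let dp[i] be the longest non-decreasing subsequence ending at position i. Then dp = [1, 1, 2, 3, 4, 3, 3, 5, 6, 5, 6, 6, 4, 7, 5].
The maximum is 7; one witness is 1, 3, 9, 9, 12, 12, 12 at positions 2,3,4,5,8,11,14.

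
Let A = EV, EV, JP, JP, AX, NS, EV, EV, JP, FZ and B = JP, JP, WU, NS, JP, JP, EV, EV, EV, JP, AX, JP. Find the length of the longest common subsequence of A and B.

6

A longest common subsequence is JP, JP, NS, EV, EV, JP (length 6); the LCS DP confirms no longer common subsequence exists.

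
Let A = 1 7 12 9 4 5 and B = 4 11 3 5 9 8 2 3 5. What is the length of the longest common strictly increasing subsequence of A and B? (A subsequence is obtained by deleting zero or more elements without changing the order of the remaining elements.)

A longest common strictly increasing subsequence is 4, 5 (length 2); it appears in order in both A and B, and no longer such subsequence exists.

2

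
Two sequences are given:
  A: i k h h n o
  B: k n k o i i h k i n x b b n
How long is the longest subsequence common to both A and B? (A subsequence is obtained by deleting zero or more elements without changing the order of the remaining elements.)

A longest common subsequence is ikn (length 3); the LCS DP confirms no longer common subsequence exists.

3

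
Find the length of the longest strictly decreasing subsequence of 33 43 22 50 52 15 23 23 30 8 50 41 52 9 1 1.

5

One longest decreasing subsequence is 33, 22, 15, 8, 1 (positions 1,3,6,10,15), of length 5; no longer one exists.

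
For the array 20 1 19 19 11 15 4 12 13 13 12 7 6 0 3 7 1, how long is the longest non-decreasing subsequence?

5

Scanning left to right, the best length ending at each element is: 20→1, 1→1, 19→2, 19→3, 11→2, 15→3, 4→2, 12→3, 13→4, 13→5, 12→4, 7→3, 6→3, 0→1, 3→2, 7→4, 1→2.
So the longest non-decreasing subsequence has length 5, e.g. 1, 11, 12, 13, 13.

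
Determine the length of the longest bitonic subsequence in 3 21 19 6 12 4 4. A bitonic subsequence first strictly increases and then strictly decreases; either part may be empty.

5

Let inc[i] be the LIS ending at i and dec[i] the longest strictly decreasing subsequence starting at i. inc = [1, 2, 2, 2, 3, 2, 2], dec = [1, 4, 3, 2, 2, 1, 1].
max_i inc[i]+dec[i]−1 = 5, with one witness 3, 21, 19, 12, 4.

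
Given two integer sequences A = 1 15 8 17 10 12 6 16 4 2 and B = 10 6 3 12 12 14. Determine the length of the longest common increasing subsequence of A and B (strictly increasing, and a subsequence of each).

A longest common strictly increasing subsequence is 10, 12 (length 2); it appears in order in both A and B, and no longer such subsequence exists.

2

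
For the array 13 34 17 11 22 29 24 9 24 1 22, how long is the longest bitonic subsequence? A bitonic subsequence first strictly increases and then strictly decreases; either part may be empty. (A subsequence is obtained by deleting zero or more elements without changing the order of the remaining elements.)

7

One longest bitonic subsequence is 13, 17, 22, 29, 24, 9, 1 (positions 1,3,5,6,7,8,10): it rises to 29 then falls. Length 7 is optimal.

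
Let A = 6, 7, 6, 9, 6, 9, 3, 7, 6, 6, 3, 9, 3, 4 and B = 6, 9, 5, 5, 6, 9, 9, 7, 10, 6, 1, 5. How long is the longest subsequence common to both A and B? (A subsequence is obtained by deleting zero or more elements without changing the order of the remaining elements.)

Backtracking the LCS table gives one alignment: 6 (A1,B1) → 6 (A3,B5) → 9 (A4,B6) → 9 (A6,B7) → 7 (A8,B8) → 6 (A9,B10).
So the longest common subsequence has length 6.

6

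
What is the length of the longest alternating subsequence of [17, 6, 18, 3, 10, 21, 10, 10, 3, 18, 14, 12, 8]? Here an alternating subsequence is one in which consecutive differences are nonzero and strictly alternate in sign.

A longest alternating subsequence is 17, 6, 18, 3, 21, 10, 18, 14 (positions 1,2,3,4,6,7,10,11); its 7 consecutive differences strictly alternate in sign, and length 8 is optimal.

8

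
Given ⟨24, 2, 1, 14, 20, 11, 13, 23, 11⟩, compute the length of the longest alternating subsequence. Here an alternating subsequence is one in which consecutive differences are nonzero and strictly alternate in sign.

6

Track the best alternating length ending on an up-step vs a down-step at each position: up/down = 1/1, 1/2, 1/2, 3/2, 3/2, 3/4, 5/4, 5/2, 3/6.
The maximum over both is 6; one such subsequence is 24, 2, 14, 11, 13, 11.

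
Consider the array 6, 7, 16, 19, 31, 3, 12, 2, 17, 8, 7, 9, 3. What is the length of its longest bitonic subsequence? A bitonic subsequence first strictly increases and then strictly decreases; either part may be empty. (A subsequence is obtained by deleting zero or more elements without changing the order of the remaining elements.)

9

One longest bitonic subsequence is 6, 7, 16, 19, 31, 17, 8, 7, 3 (positions 1,2,3,4,5,9,10,11,13): it rises to 31 then falls. Length 9 is optimal.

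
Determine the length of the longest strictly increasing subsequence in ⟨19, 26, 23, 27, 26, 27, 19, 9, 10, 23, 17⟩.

Scanning left to right, the best length ending at each element is: 19→1, 26→2, 23→2, 27→3, 26→3, 27→4, 19→1, 9→1, 10→2, 23→3, 17→3.
So the longest increasing subsequence has length 4, e.g. 19, 23, 26, 27.

4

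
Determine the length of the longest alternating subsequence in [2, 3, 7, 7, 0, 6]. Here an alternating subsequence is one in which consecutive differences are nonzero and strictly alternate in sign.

4

A longest alternating subsequence is 2, 3, 0, 6 (positions 1,2,5,6); its 3 consecutive differences strictly alternate in sign, and length 4 is optimal.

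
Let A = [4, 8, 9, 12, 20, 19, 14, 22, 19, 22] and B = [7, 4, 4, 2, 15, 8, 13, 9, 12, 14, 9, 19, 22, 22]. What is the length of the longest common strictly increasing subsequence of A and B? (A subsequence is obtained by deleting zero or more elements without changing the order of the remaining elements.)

A longest common strictly increasing subsequence is 4, 8, 9, 12, 14, 19, 22 (length 7); it appears in order in both A and B, and no longer such subsequence exists.

7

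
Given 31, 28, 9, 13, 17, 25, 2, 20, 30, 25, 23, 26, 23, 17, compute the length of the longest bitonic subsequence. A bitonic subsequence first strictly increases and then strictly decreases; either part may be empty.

8

One longest bitonic subsequence is 9, 13, 17, 25, 30, 26, 23, 17 (positions 3,4,5,6,9,12,13,14): it rises to 30 then falls. Length 8 is optimal.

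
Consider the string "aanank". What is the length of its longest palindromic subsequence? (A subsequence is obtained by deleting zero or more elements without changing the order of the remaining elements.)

One longest palindromic subsequence is nan (positions 3,4,5); it reads the same forward and backward, and the interval DP gives dp[1][6] = 3.

3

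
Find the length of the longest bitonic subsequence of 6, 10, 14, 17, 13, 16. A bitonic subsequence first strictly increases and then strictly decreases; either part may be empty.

One longest bitonic subsequence is 6, 10, 14, 17, 16 (positions 1,2,3,4,6): it rises to 17 then falls. Length 5 is optimal.

5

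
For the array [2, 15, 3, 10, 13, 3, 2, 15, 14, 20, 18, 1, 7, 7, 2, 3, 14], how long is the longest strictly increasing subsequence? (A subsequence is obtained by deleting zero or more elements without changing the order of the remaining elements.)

Let dp[i] be the longest increasing subsequence ending at position i. Then dp = [1, 2, 2, 3, 4, 2, 1, 5, 5, 6, 6, 1, 3, 3, 2, 3, 5].
The maximum is 6; one witness is 2, 3, 10, 13, 15, 20 at positions 1,3,4,5,8,10.

6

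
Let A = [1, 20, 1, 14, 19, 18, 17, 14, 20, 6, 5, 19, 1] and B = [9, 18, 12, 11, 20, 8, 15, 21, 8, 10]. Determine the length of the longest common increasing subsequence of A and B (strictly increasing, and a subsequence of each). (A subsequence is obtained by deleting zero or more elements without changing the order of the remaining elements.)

A longest common strictly increasing subsequence is 18, 20 (length 2); it appears in order in both A and B, and no longer such subsequence exists.

2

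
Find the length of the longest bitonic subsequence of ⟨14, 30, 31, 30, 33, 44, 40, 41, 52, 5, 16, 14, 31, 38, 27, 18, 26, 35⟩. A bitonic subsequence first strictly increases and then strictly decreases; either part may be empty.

10

Let inc[i] be the LIS ending at i and dec[i] the longest strictly decreasing subsequence starting at i. inc = [1, 2, 3, 2, 4, 5, 5, 6, 7, 1, 2, 2, 3, 5, 3, 3, 4, 5], dec = [2, 3, 4, 3, 4, 5, 4, 4, 4, 1, 2, 1, 3, 3, 2, 1, 1, 1].
max_i inc[i]+dec[i]−1 = 10, with one witness 14, 30, 31, 33, 40, 41, 52, 38, 27, 26.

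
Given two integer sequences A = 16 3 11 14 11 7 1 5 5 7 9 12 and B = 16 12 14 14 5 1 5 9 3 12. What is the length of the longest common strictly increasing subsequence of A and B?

A longest common strictly increasing subsequence is 1, 5, 9, 12 (length 4); it appears in order in both A and B, and no longer such subsequence exists.

4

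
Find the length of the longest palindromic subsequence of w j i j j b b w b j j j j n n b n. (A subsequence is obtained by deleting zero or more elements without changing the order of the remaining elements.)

9

One longest palindromic subsequence is jjjbwbjjj (positions 2,4,5,7,8,9,11,12,13); it reads the same forward and backward, and the interval DP gives dp[1][17] = 9.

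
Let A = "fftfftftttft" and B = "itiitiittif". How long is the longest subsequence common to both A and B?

5

A longest common subsequence is ttttf (length 5); the LCS DP confirms no longer common subsequence exists.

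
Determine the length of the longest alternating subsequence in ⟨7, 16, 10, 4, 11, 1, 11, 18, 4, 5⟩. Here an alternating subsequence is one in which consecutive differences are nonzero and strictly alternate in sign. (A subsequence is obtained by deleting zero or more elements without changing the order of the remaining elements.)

8

A longest alternating subsequence is 7, 16, 10, 11, 1, 11, 4, 5 (positions 1,2,3,5,6,7,9,10); its 7 consecutive differences strictly alternate in sign, and length 8 is optimal.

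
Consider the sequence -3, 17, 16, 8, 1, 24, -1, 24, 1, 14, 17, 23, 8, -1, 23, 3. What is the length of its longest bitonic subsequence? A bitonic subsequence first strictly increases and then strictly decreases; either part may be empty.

Let inc[i] be the LIS ending at i and dec[i] the longest strictly decreasing subsequence starting at i. inc = [1, 2, 2, 2, 2, 3, 2, 3, 3, 4, 5, 6, 4, 2, 6, 4], dec = [1, 5, 4, 3, 2, 4, 1, 4, 2, 3, 3, 3, 2, 1, 2, 1].
max_i inc[i]+dec[i]−1 = 8, with one witness -3, -1, 1, 14, 17, 23, 8, 3.

8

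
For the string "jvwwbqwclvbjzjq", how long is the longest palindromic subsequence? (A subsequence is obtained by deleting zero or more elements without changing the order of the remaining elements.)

One longest palindromic subsequence is jvwqwvj (positions 1,2,4,6,7,10,14); it reads the same forward and backward, and the interval DP gives dp[1][15] = 7.

7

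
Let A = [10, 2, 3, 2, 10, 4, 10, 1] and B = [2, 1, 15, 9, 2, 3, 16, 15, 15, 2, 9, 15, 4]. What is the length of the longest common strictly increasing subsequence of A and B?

3

A longest common strictly increasing subsequence is 2, 3, 4 (length 3); it appears in order in both A and B, and no longer such subsequence exists.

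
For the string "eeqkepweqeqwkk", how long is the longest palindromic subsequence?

One longest palindromic subsequence is kwqeqwk (positions 4,7,9,10,11,12,14); it reads the same forward and backward, and the interval DP gives dp[1][14] = 7.

7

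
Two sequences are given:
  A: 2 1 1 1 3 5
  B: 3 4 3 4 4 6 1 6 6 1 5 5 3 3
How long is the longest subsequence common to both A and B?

3

A longest common subsequence is 1, 1, 3 (length 3); the LCS DP confirms no longer common subsequence exists.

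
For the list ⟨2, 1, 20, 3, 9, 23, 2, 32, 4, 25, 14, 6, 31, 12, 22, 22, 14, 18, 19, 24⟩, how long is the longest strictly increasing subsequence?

9

Scanning left to right, the best length ending at each element is: 2→1, 1→1, 20→2, 3→2, 9→3, 23→4, 2→2, 32→5, 4→3, 25→5, 14→4, 6→4, 31→6, 12→5, 22→6, 22→6, 14→6, 18→7, 19→8, 24→9.
So the longest increasing subsequence has length 9, e.g. 2, 3, 4, 6, 12, 14, 18, 19, 24.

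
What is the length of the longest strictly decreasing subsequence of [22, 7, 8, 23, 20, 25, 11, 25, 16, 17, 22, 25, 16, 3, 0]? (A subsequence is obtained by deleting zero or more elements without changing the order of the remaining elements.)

6

Let dp[i] be the longest decreasing subsequence ending at position i. Then dp = [1, 2, 2, 1, 2, 1, 3, 1, 3, 3, 2, 1, 4, 5, 6].
The maximum is 6; one witness is 22, 20, 17, 16, 3, 0 at positions 1,5,10,13,14,15.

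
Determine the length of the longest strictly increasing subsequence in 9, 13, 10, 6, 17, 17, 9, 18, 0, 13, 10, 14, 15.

Let dp[i] be the longest increasing subsequence ending at position i. Then dp = [1, 2, 2, 1, 3, 3, 2, 4, 1, 3, 3, 4, 5].
The maximum is 5; one witness is 9, 10, 13, 14, 15 at positions 1,3,10,12,13.

5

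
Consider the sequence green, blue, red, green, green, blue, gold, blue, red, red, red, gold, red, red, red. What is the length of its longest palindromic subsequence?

One longest palindromic subsequence is red red red gold red red red (positions 3,9,10,12,13,14,15); it reads the same forward and backward, and the interval DP gives dp[1][15] = 7.

7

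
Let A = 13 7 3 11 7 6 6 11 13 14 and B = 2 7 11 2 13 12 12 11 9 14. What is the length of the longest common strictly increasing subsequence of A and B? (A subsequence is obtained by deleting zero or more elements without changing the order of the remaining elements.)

For each value that appears in both, track the longest common increasing run ending there.
The best achievable length is 4; one witness is 7, 11, 13, 14 (A-positions 2,4,9,10, B-positions 2,3,5,10).

4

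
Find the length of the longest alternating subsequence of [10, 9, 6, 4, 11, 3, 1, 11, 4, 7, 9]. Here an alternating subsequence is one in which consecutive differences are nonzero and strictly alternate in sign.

Track the best alternating length ending on an up-step vs a down-step at each position: up/down = 1/1, 1/2, 1/2, 1/2, 3/1, 1/4, 1/4, 5/1, 5/6, 7/6, 7/6.
The maximum over both is 7; one such subsequence is 10, 9, 11, 3, 11, 4, 7.

7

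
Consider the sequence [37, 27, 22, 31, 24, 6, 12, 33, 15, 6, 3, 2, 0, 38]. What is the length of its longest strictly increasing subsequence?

Let dp[i] be the longest increasing subsequence ending at position i. Then dp = [1, 1, 1, 2, 2, 1, 2, 3, 3, 1, 1, 1, 1, 4].
The maximum is 4; one witness is 27, 31, 33, 38 at positions 2,4,8,14.

4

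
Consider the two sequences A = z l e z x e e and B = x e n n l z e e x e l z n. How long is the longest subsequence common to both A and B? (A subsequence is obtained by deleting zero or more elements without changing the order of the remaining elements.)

4

A longest common subsequence is zexe (length 4); the LCS DP confirms no longer common subsequence exists.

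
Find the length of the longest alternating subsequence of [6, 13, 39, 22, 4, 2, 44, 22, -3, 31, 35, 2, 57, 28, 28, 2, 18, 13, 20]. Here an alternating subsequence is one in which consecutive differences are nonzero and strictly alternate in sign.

Track the best alternating length ending on an up-step vs a down-step at each position: up/down = 1/1, 2/1, 2/1, 2/3, 1/3, 1/3, 4/1, 4/5, 1/5, 6/5, 6/5, 6/7, 8/1, 8/9, 8/9, 6/9, 10/9, 10/11, 12/9.
The maximum over both is 12; one such subsequence is 6, 39, 22, 44, 22, 31, 2, 57, 2, 18, 13, 20.

12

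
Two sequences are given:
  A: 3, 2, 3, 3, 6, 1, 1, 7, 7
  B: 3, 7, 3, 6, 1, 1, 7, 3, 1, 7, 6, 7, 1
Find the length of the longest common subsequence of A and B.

Backtracking the LCS table gives one alignment: 3 (A1,B1) → 3 (A4,B3) → 6 (A5,B4) → 1 (A6,B6) → 1 (A7,B9) → 7 (A8,B10) → 7 (A9,B12).
So the longest common subsequence has length 7.

7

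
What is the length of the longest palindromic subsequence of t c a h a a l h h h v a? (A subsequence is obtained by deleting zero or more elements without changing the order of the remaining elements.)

One longest palindromic subsequence is ahhhha (positions 3,4,8,9,10,12); it reads the same forward and backward, and the interval DP gives dp[1][12] = 6.

6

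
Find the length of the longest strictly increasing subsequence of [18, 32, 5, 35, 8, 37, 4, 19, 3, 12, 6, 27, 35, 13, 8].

Scanning left to right, the best length ending at each element is: 18→1, 32→2, 5→1, 35→3, 8→2, 37→4, 4→1, 19→3, 3→1, 12→3, 6→2, 27→4, 35→5, 13→4, 8→3.
So the longest increasing subsequence has length 5, e.g. 5, 8, 19, 27, 35.

5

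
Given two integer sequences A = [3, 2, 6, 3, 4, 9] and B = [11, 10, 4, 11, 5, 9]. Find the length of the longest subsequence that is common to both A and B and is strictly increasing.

For each value that appears in both, track the longest common increasing run ending there.
The best achievable length is 2; one witness is 4, 9 (A-positions 5,6, B-positions 3,6).

2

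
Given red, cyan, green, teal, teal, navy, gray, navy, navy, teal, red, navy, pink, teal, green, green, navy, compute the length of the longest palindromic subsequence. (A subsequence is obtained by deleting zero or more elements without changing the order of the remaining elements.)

One longest palindromic subsequence is green teal teal navy navy navy teal teal green (positions 3,4,5,6,8,9,10,14,16); it reads the same forward and backward, and the interval DP gives dp[1][17] = 9.

9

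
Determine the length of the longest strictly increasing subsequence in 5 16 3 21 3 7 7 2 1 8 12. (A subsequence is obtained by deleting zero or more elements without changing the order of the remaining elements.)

Scanning left to right, the best length ending at each element is: 5→1, 16→2, 3→1, 21→3, 3→1, 7→2, 7→2, 2→1, 1→1, 8→3, 12→4.
So the longest increasing subsequence has length 4, e.g. 5, 7, 8, 12.

4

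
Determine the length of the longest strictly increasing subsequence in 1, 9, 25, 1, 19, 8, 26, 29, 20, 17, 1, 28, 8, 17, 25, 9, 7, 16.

5

One longest increasing subsequence is 1, 9, 25, 26, 29 (positions 1,2,3,7,8), of length 5; no longer one exists.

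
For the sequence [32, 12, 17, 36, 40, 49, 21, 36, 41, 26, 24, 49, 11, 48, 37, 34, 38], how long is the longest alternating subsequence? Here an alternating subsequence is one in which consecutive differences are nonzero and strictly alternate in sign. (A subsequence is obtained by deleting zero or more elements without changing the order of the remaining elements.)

A longest alternating subsequence is 32, 12, 36, 21, 36, 26, 49, 11, 48, 37, 38 (positions 1,2,4,7,8,10,12,13,14,15,17); its 10 consecutive differences strictly alternate in sign, and length 11 is optimal.

11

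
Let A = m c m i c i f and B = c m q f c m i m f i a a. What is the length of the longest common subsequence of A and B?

5

Backtracking the LCS table gives one alignment: m (A1,B2) → c (A2,B5) → m (A3,B6) → i (A4,B7) → i (A6,B10).
So the longest common subsequence has length 5.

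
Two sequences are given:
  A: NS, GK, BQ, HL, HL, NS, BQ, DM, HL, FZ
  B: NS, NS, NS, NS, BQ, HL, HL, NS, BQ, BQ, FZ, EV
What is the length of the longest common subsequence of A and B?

A longest common subsequence is NS, BQ, HL, HL, NS, BQ, FZ (length 7); the LCS DP confirms no longer common subsequence exists.

7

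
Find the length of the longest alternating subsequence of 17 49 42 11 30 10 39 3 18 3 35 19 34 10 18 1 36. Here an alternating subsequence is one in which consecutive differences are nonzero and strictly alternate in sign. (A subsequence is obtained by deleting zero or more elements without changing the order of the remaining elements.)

16

Track the best alternating length ending on an up-step vs a down-step at each position: up/down = 1/1, 2/1, 2/3, 1/3, 4/3, 1/5, 6/3, 1/7, 8/7, 1/9, 10/7, 10/11, 12/11, 10/13, 14/13, 1/15, 16/7.
The maximum over both is 16; one such subsequence is 17, 49, 11, 30, 10, 39, 3, 18, 3, 35, 19, 34, 10, 18, 1, 36.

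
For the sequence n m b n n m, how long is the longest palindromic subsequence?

One longest palindromic subsequence is mnnm (positions 2,4,5,6); it reads the same forward and backward, and the interval DP gives dp[1][6] = 4.

4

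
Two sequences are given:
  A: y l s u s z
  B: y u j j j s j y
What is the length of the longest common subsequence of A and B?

3

A longest common subsequence is yus (length 3); the LCS DP confirms no longer common subsequence exists.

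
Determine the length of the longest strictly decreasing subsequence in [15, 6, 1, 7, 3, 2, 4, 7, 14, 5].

4

Scanning left to right, the best length ending at each element is: 15→1, 6→2, 1→3, 7→2, 3→3, 2→4, 4→3, 7→2, 14→2, 5→3.
So the longest decreasing subsequence has length 4, e.g. 15, 6, 3, 2.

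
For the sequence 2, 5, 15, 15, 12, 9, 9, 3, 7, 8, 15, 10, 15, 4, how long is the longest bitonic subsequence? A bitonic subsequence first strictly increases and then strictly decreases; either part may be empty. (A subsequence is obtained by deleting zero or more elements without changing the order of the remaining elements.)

Let inc[i] be the LIS ending at i and dec[i] the longest strictly decreasing subsequence starting at i. inc = [1, 2, 3, 3, 3, 3, 3, 2, 3, 4, 5, 5, 6, 3], dec = [1, 2, 5, 5, 4, 3, 3, 1, 2, 2, 3, 2, 2, 1].
max_i inc[i]+dec[i]−1 = 7, with one witness 2, 5, 15, 12, 9, 8, 4.

7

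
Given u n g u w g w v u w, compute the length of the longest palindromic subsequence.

5

One longest palindromic subsequence is uwgwu (positions 4,5,6,7,9); it reads the same forward and backward, and the interval DP gives dp[1][10] = 5.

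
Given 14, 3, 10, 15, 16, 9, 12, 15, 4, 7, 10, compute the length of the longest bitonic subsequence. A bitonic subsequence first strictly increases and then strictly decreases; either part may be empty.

One longest bitonic subsequence is 3, 10, 15, 16, 15, 10 (positions 2,3,4,5,8,11): it rises to 16 then falls. Length 6 is optimal.

6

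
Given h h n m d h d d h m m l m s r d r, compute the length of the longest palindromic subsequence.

6

One longest palindromic subsequence is dhddhd (positions 5,6,7,8,9,16); it reads the same forward and backward, and the interval DP gives dp[1][17] = 6.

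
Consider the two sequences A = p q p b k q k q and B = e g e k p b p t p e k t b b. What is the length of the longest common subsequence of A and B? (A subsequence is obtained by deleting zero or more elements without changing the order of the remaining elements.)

A longest common subsequence is ppb (length 3); the LCS DP confirms no longer common subsequence exists.

3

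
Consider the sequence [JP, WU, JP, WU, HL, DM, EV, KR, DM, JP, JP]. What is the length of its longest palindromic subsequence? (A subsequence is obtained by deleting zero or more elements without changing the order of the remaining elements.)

Using dp[i][j] = 2 + dp[i+1][j−1] if the ends match, else max(dp[i+1][j], dp[i][j−1]):
dp[1][11] = 7. A witness is JP JP DM KR DM JP JP at positions 1,3,6,8,9,10,11.

7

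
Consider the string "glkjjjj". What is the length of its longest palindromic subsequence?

4

Using dp[i][j] = 2 + dp[i+1][j−1] if the ends match, else max(dp[i+1][j], dp[i][j−1]):
dp[1][7] = 4. A witness is jjjj at positions 4,5,6,7.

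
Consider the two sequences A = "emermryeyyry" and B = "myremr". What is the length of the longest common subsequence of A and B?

4

A longest common subsequence is memr (length 4); the LCS DP confirms no longer common subsequence exists.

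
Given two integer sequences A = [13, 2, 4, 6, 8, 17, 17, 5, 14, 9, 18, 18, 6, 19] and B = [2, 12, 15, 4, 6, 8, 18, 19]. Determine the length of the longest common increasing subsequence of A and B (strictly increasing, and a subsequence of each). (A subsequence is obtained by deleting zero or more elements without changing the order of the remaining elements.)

A longest common strictly increasing subsequence is 2, 4, 6, 8, 18, 19 (length 6); it appears in order in both A and B, and no longer such subsequence exists.

6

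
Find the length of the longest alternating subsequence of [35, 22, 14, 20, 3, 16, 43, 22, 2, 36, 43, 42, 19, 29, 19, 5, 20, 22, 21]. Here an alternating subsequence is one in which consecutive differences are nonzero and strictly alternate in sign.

12

A longest alternating subsequence is 35, 14, 20, 3, 43, 22, 36, 19, 29, 19, 22, 21 (positions 1,3,4,5,7,8,10,13,14,15,18,19); its 11 consecutive differences strictly alternate in sign, and length 12 is optimal.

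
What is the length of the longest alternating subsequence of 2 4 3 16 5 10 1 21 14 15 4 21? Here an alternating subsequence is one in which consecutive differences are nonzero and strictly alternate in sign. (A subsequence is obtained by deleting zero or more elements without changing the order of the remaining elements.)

Track the best alternating length ending on an up-step vs a down-step at each position: up/down = 1/1, 2/1, 2/3, 4/1, 4/5, 6/5, 1/7, 8/1, 8/9, 10/9, 8/11, 12/1.
The maximum over both is 12; one such subsequence is 2, 4, 3, 16, 5, 10, 1, 21, 14, 15, 4, 21.

12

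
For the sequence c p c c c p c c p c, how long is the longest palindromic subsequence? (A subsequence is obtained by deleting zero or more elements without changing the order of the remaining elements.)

Using dp[i][j] = 2 + dp[i+1][j−1] if the ends match, else max(dp[i+1][j], dp[i][j−1]):
dp[1][10] = 9. A witness is cpccpccpc at positions 1,2,3,4,6,7,8,9,10.

9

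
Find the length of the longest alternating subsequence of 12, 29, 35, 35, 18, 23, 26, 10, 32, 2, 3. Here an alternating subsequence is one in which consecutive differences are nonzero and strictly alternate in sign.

8

A longest alternating subsequence is 12, 29, 18, 23, 10, 32, 2, 3 (positions 1,2,5,6,8,9,10,11); its 7 consecutive differences strictly alternate in sign, and length 8 is optimal.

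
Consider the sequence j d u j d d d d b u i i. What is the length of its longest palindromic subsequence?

Using dp[i][j] = 2 + dp[i+1][j−1] if the ends match, else max(dp[i+1][j], dp[i][j−1]):
dp[1][12] = 6. A witness is uddddu at positions 3,5,6,7,8,10.

6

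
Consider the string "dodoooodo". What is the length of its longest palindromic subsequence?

One longest palindromic subsequence is odoooodo (positions 2,3,4,5,6,7,8,9); it reads the same forward and backward, and the interval DP gives dp[1][9] = 8.

8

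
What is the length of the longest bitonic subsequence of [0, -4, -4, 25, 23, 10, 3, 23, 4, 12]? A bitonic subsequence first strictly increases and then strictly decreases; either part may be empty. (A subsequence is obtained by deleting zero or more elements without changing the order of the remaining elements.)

One longest bitonic subsequence is 0, 25, 23, 10, 4 (positions 1,4,5,6,9): it rises to 25 then falls. Length 5 is optimal.

5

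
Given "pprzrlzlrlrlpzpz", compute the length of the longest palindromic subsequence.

11

One longest palindromic subsequence is pprrlzlrrpp (positions 1,2,3,5,6,7,8,9,11,13,15); it reads the same forward and backward, and the interval DP gives dp[1][16] = 11.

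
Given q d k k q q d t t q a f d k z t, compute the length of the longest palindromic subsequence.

Using dp[i][j] = 2 + dp[i+1][j−1] if the ends match, else max(dp[i+1][j], dp[i][j−1]):
dp[1][16] = 6. A witness is kdttdk at positions 4,7,8,9,13,14.

6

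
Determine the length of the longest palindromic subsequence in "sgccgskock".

Using dp[i][j] = 2 + dp[i+1][j−1] if the ends match, else max(dp[i+1][j], dp[i][j−1]):
dp[1][10] = 6. A witness is sgccgs at positions 1,2,3,4,5,6.

6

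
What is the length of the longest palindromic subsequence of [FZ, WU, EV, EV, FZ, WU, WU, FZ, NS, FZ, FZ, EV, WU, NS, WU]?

Using dp[i][j] = 2 + dp[i+1][j−1] if the ends match, else max(dp[i+1][j], dp[i][j−1]):
dp[1][15] = 9. A witness is WU EV FZ FZ NS FZ FZ EV WU at positions 2,4,5,8,9,10,11,12,15.

9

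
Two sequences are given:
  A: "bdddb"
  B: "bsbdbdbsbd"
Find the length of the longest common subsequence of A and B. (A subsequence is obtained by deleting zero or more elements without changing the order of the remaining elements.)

Backtracking the LCS table gives one alignment: b (A1,B3) → d (A2,B4) → d (A3,B6) → d (A4,B10).
So the longest common subsequence has length 4.

4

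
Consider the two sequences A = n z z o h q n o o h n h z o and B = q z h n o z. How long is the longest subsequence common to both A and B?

5

Backtracking the LCS table gives one alignment: z (A3,B2) → h (A5,B3) → n (A7,B4) → o (A9,B5) → z (A13,B6).
So the longest common subsequence has length 5.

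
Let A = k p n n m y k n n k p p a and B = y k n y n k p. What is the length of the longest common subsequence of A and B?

6

Backtracking the LCS table gives one alignment: k (A1,B2) → n (A4,B3) → y (A6,B4) → n (A9,B5) → k (A10,B6) → p (A12,B7).
So the longest common subsequence has length 6.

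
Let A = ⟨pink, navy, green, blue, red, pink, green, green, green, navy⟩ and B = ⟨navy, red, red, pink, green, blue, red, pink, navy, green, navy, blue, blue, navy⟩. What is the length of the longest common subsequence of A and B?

Backtracking the LCS table gives one alignment: pink (A1,B4) → green (A3,B5) → blue (A4,B6) → red (A5,B7) → pink (A6,B8) → green (A7,B10) → navy (A10,B14).
So the longest common subsequence has length 7.

7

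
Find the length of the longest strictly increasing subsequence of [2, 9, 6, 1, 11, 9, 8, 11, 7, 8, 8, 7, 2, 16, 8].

5

Scanning left to right, the best length ending at each element is: 2→1, 9→2, 6→2, 1→1, 11→3, 9→3, 8→3, 11→4, 7→3, 8→4, 8→4, 7→3, 2→2, 16→5, 8→4.
So the longest increasing subsequence has length 5, e.g. 2, 6, 9, 11, 16.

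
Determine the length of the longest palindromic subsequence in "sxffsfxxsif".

One longest palindromic subsequence is sxfsfxs (positions 1,2,4,5,6,8,9); it reads the same forward and backward, and the interval DP gives dp[1][11] = 7.

7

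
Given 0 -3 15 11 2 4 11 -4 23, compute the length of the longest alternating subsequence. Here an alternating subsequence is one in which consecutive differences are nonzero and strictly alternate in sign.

7

Track the best alternating length ending on an up-step vs a down-step at each position: up/down = 1/1, 1/2, 3/1, 3/4, 3/4, 5/4, 5/4, 1/6, 7/1.
The maximum over both is 7; one such subsequence is 0, -3, 15, 2, 4, -4, 23.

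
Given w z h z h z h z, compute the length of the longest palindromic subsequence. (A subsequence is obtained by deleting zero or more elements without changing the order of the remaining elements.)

7

One longest palindromic subsequence is zhzhzhz (positions 2,3,4,5,6,7,8); it reads the same forward and backward, and the interval DP gives dp[1][8] = 7.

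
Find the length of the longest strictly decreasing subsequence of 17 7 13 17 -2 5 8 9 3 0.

5

Scanning left to right, the best length ending at each element is: 17→1, 7→2, 13→2, 17→1, -2→3, 5→3, 8→3, 9→3, 3→4, 0→5.
So the longest decreasing subsequence has length 5, e.g. 17, 7, 5, 3, 0.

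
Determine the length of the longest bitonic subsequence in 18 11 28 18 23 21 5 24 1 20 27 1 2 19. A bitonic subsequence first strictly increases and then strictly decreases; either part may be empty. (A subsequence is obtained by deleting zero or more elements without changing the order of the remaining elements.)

6

Let inc[i] be the LIS ending at i and dec[i] the longest strictly decreasing subsequence starting at i. inc = [1, 1, 2, 2, 3, 3, 1, 4, 1, 3, 5, 1, 2, 3], dec = [4, 3, 5, 3, 4, 3, 2, 3, 1, 2, 2, 1, 1, 1].
max_i inc[i]+dec[i]−1 = 6, with one witness 18, 28, 23, 21, 20, 19.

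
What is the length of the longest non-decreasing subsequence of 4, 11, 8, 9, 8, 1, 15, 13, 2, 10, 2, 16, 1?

One longest non-decreasing subsequence is 4, 8, 9, 15, 16 (positions 1,3,4,7,12), of length 5; no longer one exists.

5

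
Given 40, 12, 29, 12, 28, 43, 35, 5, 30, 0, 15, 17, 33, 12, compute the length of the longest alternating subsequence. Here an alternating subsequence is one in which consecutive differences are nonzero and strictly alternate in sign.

10

A longest alternating subsequence is 40, 12, 29, 12, 28, 5, 30, 0, 15, 12 (positions 1,2,3,4,5,8,9,10,11,14); its 9 consecutive differences strictly alternate in sign, and length 10 is optimal.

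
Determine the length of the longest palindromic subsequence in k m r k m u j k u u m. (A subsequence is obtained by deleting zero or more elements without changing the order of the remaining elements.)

One longest palindromic subsequence is muuum (positions 2,6,9,10,11); it reads the same forward and backward, and the interval DP gives dp[1][11] = 5.

5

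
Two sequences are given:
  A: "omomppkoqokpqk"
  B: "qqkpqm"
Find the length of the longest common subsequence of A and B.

Backtracking the LCS table gives one alignment: q (A9,B2) → k (A11,B3) → p (A12,B4) → q (A13,B5).
So the longest common subsequence has length 4.

4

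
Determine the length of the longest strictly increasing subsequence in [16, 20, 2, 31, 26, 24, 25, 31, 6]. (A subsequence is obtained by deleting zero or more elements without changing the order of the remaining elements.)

5

Scanning left to right, the best length ending at each element is: 16→1, 20→2, 2→1, 31→3, 26→3, 24→3, 25→4, 31→5, 6→2.
So the longest increasing subsequence has length 5, e.g. 16, 20, 24, 25, 31.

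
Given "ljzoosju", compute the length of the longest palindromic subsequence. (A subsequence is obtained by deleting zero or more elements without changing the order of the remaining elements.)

One longest palindromic subsequence is jooj (positions 2,4,5,7); it reads the same forward and backward, and the interval DP gives dp[1][8] = 4.

4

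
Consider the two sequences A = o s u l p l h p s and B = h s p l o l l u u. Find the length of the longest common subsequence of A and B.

A longest common subsequence is oll (length 3); the LCS DP confirms no longer common subsequence exists.

3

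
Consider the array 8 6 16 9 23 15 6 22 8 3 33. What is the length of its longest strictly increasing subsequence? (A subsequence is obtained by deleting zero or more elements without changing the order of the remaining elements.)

5

Scanning left to right, the best length ending at each element is: 8→1, 6→1, 16→2, 9→2, 23→3, 15→3, 6→1, 22→4, 8→2, 3→1, 33→5.
So the longest increasing subsequence has length 5, e.g. 8, 9, 15, 22, 33.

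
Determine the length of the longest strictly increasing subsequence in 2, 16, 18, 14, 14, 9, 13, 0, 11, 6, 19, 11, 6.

4

Scanning left to right, the best length ending at each element is: 2→1, 16→2, 18→3, 14→2, 14→2, 9→2, 13→3, 0→1, 11→3, 6→2, 19→4, 11→3, 6→2.
So the longest increasing subsequence has length 4, e.g. 2, 16, 18, 19.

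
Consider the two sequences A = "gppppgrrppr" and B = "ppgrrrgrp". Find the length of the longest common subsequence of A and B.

6

Backtracking the LCS table gives one alignment: p (A4,B1) → p (A5,B2) → g (A6,B3) → r (A7,B6) → r (A8,B8) → p (A10,B9).
So the longest common subsequence has length 6.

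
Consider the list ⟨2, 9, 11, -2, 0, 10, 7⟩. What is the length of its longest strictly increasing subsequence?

Let dp[i] be the longest increasing subsequence ending at position i. Then dp = [1, 2, 3, 1, 2, 3, 3].
The maximum is 3; one witness is 2, 9, 11 at positions 1,2,3.

3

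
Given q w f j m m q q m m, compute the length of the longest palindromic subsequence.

6

Using dp[i][j] = 2 + dp[i+1][j−1] if the ends match, else max(dp[i+1][j], dp[i][j−1]):
dp[1][10] = 6. A witness is mmqqmm at positions 5,6,7,8,9,10.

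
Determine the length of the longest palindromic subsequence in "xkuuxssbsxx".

7

One longest palindromic subsequence is xxsbsxx (positions 1,5,6,8,9,10,11); it reads the same forward and backward, and the interval DP gives dp[1][11] = 7.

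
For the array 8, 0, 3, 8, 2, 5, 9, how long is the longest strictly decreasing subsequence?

3

Scanning left to right, the best length ending at each element is: 8→1, 0→2, 3→2, 8→1, 2→3, 5→2, 9→1.
So the longest decreasing subsequence has length 3, e.g. 8, 3, 2.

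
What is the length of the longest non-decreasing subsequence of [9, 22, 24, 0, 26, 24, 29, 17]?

5

Let dp[i] be the longest non-decreasing subsequence ending at position i. Then dp = [1, 2, 3, 1, 4, 4, 5, 2].
The maximum is 5; one witness is 9, 22, 24, 26, 29 at positions 1,2,3,5,7.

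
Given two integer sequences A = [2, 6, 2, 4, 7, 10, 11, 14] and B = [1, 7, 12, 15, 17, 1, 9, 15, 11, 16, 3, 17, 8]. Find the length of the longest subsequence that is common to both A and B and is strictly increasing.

2

A longest common strictly increasing subsequence is 7, 11 (length 2); it appears in order in both A and B, and no longer such subsequence exists.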